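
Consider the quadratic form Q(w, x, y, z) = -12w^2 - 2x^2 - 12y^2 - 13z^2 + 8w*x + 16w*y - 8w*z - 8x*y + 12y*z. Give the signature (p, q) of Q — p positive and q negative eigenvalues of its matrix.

The associated matrix is A = [[-12, 4, 8, -4], [4, -2, -4, 0], [8, -4, -12, 6], [-4, 0, 6, -13]].
Symmetric row and column elimination reduces A to a congruent diagonal form with pivots -12, -2/3, -4, 0.
That gives 3 negative, 1 zero pivots.

(0, 3)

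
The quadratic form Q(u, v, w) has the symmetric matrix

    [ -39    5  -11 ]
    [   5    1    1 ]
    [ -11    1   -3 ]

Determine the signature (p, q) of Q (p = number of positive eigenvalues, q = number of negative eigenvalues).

(1, 1)

Applying the same elementary operations to the rows and columns of A produces a congruent diagonal matrix with entries -39, 64/39, 0.
So there are 1 positive, 1 negative, 1 zero pivots.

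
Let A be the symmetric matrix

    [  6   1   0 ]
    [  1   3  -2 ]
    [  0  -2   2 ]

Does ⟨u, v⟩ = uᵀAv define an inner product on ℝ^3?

yes

Leading principal minors: Δ_1 = 6, Δ_2 = 17, Δ_3 = 10.
All leading principal minors are positive, so by Sylvester's criterion Q is positive definite.
⟨·,·⟩ is an inner product exactly when A is positive definite.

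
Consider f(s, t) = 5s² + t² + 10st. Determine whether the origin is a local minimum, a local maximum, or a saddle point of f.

saddle point

The Hessian at the origin is H = [[10, 10], [10, 2]].
det H = 10·2 − (10)² = -80 < 0, so H is indefinite.
Therefore the origin is a saddle point.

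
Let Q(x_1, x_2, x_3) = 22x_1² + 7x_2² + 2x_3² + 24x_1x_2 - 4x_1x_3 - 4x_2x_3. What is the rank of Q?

2

The associated matrix is A = [[22, 12, -2], [12, 7, -2], [-2, -2, 2]].
Applying the same elementary operations to the rows and columns of A produces a congruent diagonal matrix with entries 22, 5/11, 0.
Counting signs: 2 positive, 1 zero.
The rank is the number of nonzero pivots: 2.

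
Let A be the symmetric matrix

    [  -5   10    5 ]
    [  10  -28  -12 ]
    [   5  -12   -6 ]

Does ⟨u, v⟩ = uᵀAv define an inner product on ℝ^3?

Leading principal minors: Δ_1 = -5, Δ_2 = 40, Δ_3 = -20.
The signs alternate starting with Δ_1 < 0, so by Sylvester's criterion Q is negative definite.
⟨·,·⟩ is an inner product exactly when A is positive definite.

no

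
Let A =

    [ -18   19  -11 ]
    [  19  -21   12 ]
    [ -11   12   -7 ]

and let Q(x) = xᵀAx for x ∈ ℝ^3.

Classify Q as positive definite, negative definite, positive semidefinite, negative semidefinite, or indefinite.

negative definite

Row-reducing A symmetrically gives the diagonal entries -18, -17/18, -2/17.
That gives 3 negative pivots.
Hence Q is negative definite.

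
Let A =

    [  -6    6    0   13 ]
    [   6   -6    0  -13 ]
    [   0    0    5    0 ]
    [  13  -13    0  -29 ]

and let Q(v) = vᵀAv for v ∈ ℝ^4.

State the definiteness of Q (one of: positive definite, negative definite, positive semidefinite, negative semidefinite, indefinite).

Congruent diagonalization of A (simultaneous row and column reduction) yields pivots -6, 0, 5, -5/6.
So there are 1 positive, 2 negative, 1 zero pivots.
Hence Q is indefinite.

indefinite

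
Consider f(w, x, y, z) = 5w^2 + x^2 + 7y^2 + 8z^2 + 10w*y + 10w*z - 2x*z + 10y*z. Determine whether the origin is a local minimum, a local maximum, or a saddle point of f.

local minimum

The Hessian at the origin is H = [[10, 0, 10, 10], [0, 2, 0, -2], [10, 0, 14, 10], [10, -2, 10, 16]].
Congruent diagonalization of H (simultaneous row and column reduction) yields pivots 10, 2, 4, 4.
Counting signs: 4 positive.
H is positive definite, so the origin is a strict local minimum.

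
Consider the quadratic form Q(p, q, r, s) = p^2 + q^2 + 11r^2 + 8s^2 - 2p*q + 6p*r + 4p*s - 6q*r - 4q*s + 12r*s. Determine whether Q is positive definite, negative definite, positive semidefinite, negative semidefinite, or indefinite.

positive semidefinite

The associated matrix is A = [[1, -1, 3, 2], [-1, 1, -3, -2], [3, -3, 11, 6], [2, -2, 6, 8]].
Congruent diagonalization of A (simultaneous row and column reduction) yields pivots 1, 0, 2, 4.
So there are 3 positive, 1 zero pivots.
Hence Q is positive semidefinite.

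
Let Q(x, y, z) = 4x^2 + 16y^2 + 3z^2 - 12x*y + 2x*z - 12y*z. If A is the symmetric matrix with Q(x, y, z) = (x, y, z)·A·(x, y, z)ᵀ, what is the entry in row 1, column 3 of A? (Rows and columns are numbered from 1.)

The coefficient of x·z in Q is 2. For a symmetric A this equals A[1,3] + A[3,1] = 2·A[1,3].
So A[1,3] = 2/2 = 1.

1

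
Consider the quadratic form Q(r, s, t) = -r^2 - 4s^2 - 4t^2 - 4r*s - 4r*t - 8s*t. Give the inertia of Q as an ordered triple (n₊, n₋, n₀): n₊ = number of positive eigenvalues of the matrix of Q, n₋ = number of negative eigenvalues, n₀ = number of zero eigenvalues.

The symmetric matrix is A = [[-1, -2, -2], [-2, -4, -4], [-2, -4, -4]].
Congruent diagonalization of A (simultaneous row and column reduction) yields pivots -1, 0, 0.
That gives 1 negative, 2 zero pivots.

(0, 1, 2)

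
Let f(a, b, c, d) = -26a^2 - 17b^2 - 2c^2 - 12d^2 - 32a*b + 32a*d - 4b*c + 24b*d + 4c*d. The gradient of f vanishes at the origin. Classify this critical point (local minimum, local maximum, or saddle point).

The Hessian at the origin is H = [[-52, -32, 0, 32], [-32, -34, -4, 24], [0, -4, -4, 4], [32, 24, 4, -24]].
Row-reducing H symmetrically gives the diagonal entries -52, -186/13, -268/93, -20/67.
So there are 4 negative pivots.
H is negative definite, so the origin is a strict local maximum.

local maximum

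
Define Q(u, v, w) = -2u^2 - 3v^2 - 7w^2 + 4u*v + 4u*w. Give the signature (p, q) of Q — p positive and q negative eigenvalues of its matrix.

Write A = [[-2, 2, 2], [2, -3, 0], [2, 0, -7]].
Row-reducing A symmetrically gives the diagonal entries -2, -1, -1.
Counting signs: 3 negative.

(0, 3)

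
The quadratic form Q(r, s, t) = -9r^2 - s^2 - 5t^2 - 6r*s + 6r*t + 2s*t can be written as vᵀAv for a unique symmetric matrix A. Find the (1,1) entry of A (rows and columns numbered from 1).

-9

The coefficient of r^2 in Q is -9, and that is exactly A[1,1].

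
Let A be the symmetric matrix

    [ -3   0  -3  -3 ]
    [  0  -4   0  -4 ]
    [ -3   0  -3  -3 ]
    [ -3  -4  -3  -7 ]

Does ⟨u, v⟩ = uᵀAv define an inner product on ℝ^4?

no

Symmetric row and column elimination reduces A to a congruent diagonal form with pivots -3, -4, 0, 0.
So there are 2 negative, 2 zero pivots.
Hence Q is negative semidefinite.
⟨·,·⟩ is an inner product exactly when A is positive definite.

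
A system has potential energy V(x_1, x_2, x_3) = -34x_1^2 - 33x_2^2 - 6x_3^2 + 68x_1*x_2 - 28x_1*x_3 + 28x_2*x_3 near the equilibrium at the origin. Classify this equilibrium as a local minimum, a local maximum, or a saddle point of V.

The Hessian at the origin is H = [[-68, 68, -28], [68, -66, 28], [-28, 28, -12]].
An LDLᵀ factorisation of H has diagonal entries -68, 2, -8/17.
So there are 1 positive, 2 negative pivots.
H is indefinite, so the origin is a saddle point.

saddle point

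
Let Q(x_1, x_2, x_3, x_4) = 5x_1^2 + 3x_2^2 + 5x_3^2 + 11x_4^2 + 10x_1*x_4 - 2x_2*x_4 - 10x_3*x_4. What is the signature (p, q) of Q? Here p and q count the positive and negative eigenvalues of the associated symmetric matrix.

(4, 0)

The symmetric matrix is A = [[5, 0, 0, 5], [0, 3, 0, -1], [0, 0, 5, -5], [5, -1, -5, 11]].
Applying the same elementary operations to the rows and columns of A produces a congruent diagonal matrix with entries 5, 3, 5, 2/3.
That gives 4 positive pivots.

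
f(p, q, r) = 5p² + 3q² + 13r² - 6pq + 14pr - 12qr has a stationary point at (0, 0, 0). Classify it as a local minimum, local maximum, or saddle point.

local minimum

The Hessian at the origin is H = [[10, -6, 14], [-6, 6, -12], [14, -12, 26]].
Row-reducing H symmetrically gives the diagonal entries 10, 12/5, 1.
So there are 3 positive pivots.
H is positive definite, so the origin is a strict local minimum.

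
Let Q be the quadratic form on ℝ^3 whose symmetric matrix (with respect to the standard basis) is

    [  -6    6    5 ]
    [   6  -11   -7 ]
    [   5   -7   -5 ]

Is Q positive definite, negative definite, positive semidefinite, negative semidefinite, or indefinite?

negative definite

Applying the same elementary operations to the rows and columns of A produces a congruent diagonal matrix with entries -6, -5, -1/30.
So there are 3 negative pivots.
Hence Q is negative definite.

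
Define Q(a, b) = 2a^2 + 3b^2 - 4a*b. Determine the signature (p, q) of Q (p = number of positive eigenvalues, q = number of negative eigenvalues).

The symmetric matrix is A = [[2, -2], [-2, 3]].
Row-reducing A symmetrically gives the diagonal entries 2, 1.
Counting signs: 2 positive.

(2, 0)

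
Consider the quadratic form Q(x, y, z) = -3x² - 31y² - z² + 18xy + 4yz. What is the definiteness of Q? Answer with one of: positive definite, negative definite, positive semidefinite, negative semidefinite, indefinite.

Write A = [[-3, 9, 0], [9, -31, 2], [0, 2, -1]].
Symmetric row and column elimination reduces A to a congruent diagonal form with pivots -3, -4, 0.
So there are 2 negative, 1 zero pivots.
Hence Q is negative semidefinite.

negative semidefinite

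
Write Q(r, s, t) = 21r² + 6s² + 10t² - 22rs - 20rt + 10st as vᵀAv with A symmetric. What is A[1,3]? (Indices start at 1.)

-10

The coefficient of r·t in Q is -20. For a symmetric A this equals A[1,3] + A[3,1] = 2·A[1,3].
So A[1,3] = -20/2 = -10.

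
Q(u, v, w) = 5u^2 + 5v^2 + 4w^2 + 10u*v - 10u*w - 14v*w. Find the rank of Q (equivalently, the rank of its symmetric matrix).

The symmetric matrix is A = [[5, 5, -5], [5, 5, -7], [-5, -7, 4]].
Row reduction of A gives 3 nonzero rows, so rank A = 3.

3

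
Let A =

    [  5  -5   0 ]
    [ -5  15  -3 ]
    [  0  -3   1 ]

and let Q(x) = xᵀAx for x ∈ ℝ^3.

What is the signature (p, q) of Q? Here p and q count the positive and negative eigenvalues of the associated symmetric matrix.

An LDLᵀ factorisation of A has diagonal entries 5, 10, 1/10.
Counting signs: 3 positive.

(3, 0)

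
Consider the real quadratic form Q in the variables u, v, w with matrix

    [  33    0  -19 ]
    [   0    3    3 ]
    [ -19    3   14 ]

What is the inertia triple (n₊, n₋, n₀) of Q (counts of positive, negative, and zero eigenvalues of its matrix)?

(3, 0, 0)

Applying the same elementary operations to the rows and columns of A produces a congruent diagonal matrix with entries 33, 3, 2/33.
So there are 3 positive pivots.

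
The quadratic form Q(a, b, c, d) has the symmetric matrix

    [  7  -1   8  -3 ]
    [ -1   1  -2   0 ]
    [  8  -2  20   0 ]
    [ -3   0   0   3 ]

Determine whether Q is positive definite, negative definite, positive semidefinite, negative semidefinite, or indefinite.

Leading principal minors: Δ_1 = 7, Δ_2 = 6, Δ_3 = 60, Δ_4 = 36.
All leading principal minors are positive, so by Sylvester's criterion Q is positive definite.

positive definite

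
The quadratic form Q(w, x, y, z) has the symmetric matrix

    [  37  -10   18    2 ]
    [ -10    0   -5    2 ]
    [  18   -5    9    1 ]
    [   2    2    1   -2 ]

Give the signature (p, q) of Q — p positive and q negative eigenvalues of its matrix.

Symmetric row and column elimination reduces A to a congruent diagonal form with pivots 37, -100/37, 1/4, 6/25.
Counting signs: 3 positive, 1 negative.

(3, 1)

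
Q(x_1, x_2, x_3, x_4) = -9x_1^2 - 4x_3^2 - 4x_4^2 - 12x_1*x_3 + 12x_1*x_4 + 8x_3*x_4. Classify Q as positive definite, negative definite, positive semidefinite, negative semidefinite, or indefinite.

The symmetric matrix is A = [[-9, 0, -6, 6], [0, 0, 0, 0], [-6, 0, -4, 4], [6, 0, 4, -4]].
Row-reducing A symmetrically gives the diagonal entries -9, 0, 0, 0.
So there are 1 negative, 3 zero pivots.
Hence Q is negative semidefinite.

negative semidefinite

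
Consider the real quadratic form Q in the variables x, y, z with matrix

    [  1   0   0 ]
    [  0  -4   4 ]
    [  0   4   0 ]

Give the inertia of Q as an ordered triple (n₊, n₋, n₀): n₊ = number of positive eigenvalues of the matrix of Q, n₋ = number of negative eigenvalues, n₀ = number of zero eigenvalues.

(2, 1, 0)

Row-reducing A symmetrically gives the diagonal entries 1, -4, 4.
That gives 2 positive, 1 negative pivots.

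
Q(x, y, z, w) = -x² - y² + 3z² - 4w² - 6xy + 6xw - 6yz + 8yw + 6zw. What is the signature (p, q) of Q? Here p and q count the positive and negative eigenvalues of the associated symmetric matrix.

(3, 1)

Write A = [[-1, -3, 0, 3], [-3, -1, -3, 4], [0, -3, 3, 3], [3, 4, 3, -4]].
Applying the same elementary operations to the rows and columns of A produces a congruent diagonal matrix with entries -1, 8, 15/8, 6/5.
Counting signs: 3 positive, 1 negative.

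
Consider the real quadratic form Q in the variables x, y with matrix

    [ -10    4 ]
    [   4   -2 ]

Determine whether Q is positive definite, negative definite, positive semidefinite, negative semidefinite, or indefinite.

negative definite

Row-reducing A symmetrically gives the diagonal entries -10, -2/5.
Counting signs: 2 negative.
Hence Q is negative definite.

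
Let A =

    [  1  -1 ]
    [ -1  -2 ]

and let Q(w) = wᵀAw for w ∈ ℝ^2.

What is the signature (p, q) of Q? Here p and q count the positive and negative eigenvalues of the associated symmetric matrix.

Congruent diagonalization of A (simultaneous row and column reduction) yields pivots 1, -3.
Counting signs: 1 positive, 1 negative.

(1, 1)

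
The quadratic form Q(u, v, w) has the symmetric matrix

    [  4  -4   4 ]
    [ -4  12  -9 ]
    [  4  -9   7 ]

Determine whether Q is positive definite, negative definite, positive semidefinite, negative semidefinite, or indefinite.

Row-reducing A symmetrically gives the diagonal entries 4, 8, -1/8.
So there are 2 positive, 1 negative pivots.
Hence Q is indefinite.

indefinite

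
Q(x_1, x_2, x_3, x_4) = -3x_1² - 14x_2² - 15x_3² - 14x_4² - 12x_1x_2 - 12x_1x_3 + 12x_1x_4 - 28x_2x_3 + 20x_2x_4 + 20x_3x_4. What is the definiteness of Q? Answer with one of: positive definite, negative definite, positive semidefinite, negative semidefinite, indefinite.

negative semidefinite

The associated matrix is A = [[-3, -6, -6, 6], [-6, -14, -14, 10], [-6, -14, -15, 10], [6, 10, 10, -14]].
Applying the same elementary operations to the rows and columns of A produces a congruent diagonal matrix with entries -3, -2, -1, 0.
That gives 3 negative, 1 zero pivots.
Hence Q is negative semidefinite.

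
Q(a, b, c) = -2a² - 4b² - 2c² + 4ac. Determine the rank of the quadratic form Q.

2

The associated matrix is A = [[-2, 0, 2], [0, -4, 0], [2, 0, -2]].
Row-reducing A symmetrically gives the diagonal entries -2, -4, 0.
Counting signs: 2 negative, 1 zero.
The rank is the number of nonzero pivots: 2.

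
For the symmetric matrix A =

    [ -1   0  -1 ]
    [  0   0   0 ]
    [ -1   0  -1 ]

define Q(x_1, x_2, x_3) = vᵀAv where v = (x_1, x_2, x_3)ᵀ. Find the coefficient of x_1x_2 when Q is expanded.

The coefficient of x_1x_2 is A[1,2] + A[2,1] = 2·0 = 0.

0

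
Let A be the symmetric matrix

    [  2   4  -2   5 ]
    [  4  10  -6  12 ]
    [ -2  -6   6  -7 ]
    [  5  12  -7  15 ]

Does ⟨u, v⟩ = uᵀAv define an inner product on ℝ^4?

yes

An LDLᵀ factorisation of A has diagonal entries 2, 2, 2, 1/2.
So there are 4 positive pivots.
Hence Q is positive definite.
⟨·,·⟩ is an inner product exactly when A is positive definite.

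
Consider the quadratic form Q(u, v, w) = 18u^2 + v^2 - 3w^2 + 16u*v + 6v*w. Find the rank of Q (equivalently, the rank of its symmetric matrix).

3

Write A = [[18, 8, 0], [8, 1, 3], [0, 3, -3]].
Applying the same elementary operations to the rows and columns of A produces a congruent diagonal matrix with entries 18, -23/9, 12/23.
So there are 2 positive, 1 negative pivots.
The rank is the number of nonzero pivots: 3.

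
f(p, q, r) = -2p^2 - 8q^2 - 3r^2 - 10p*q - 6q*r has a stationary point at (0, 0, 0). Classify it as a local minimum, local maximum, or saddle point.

saddle point

The Hessian at the origin is H = [[-4, -10, 0], [-10, -16, -6], [0, -6, -6]].
Applying the same elementary operations to the rows and columns of H produces a congruent diagonal matrix with entries -4, 9, -10.
So there are 1 positive, 2 negative pivots.
H is indefinite, so the origin is a saddle point.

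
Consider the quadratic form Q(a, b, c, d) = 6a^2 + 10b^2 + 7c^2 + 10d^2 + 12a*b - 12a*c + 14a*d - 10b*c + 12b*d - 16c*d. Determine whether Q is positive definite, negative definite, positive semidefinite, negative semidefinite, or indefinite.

positive definite

The symmetric matrix of Q is A = [[6, 6, -6, 7], [6, 10, -5, 6], [-6, -5, 7, -8], [7, 6, -8, 10]].
Leading principal minors: Δ_1 = 6, Δ_2 = 24, Δ_3 = 18, Δ_4 = 15.
All leading principal minors are positive, so by Sylvester's criterion Q is positive definite.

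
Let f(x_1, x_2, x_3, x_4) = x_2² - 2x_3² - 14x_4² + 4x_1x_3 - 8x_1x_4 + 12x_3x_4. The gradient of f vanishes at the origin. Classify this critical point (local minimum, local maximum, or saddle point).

The Hessian at the origin is H = [[0, 0, 4, -8], [0, 2, 0, 0], [4, 0, -4, 12], [-8, 0, 12, -28]].
H is indefinite, so the origin is a saddle point.

saddle point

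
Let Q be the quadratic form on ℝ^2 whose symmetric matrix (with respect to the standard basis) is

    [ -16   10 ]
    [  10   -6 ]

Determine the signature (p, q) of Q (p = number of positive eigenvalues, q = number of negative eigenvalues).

Applying the same elementary operations to the rows and columns of A produces a congruent diagonal matrix with entries -16, 1/4.
So there are 1 positive, 1 negative pivots.

(1, 1)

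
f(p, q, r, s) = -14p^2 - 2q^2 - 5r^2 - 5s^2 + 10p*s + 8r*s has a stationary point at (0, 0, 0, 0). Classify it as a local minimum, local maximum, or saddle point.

The Hessian at the origin is H = [[-28, 0, 0, 10], [0, -4, 0, 0], [0, 0, -10, 8], [10, 0, 8, -10]].
An LDLᵀ factorisation of H has diagonal entries -28, -4, -10, -1/35.
So there are 4 negative pivots.
H is negative definite, so the origin is a strict local maximum.

local maximum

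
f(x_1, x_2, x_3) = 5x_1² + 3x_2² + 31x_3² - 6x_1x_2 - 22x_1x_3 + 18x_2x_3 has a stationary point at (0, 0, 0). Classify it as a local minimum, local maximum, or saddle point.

The Hessian at the origin is H = [[10, -6, -22], [-6, 6, 18], [-22, 18, 62]].
Row-reducing H symmetrically gives the diagonal entries 10, 12/5, 4.
Counting signs: 3 positive.
H is positive definite, so the origin is a strict local minimum.

local minimum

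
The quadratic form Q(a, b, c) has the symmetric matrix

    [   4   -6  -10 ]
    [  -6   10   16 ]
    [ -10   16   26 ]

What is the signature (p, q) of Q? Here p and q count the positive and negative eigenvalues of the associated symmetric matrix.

(2, 0)

Symmetric row and column elimination reduces A to a congruent diagonal form with pivots 4, 1, 0.
So there are 2 positive, 1 zero pivots.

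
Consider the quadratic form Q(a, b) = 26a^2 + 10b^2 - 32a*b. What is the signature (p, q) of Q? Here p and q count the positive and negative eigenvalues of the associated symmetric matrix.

The symmetric matrix is A = [[26, -16], [-16, 10]].
Congruent diagonalization of A (simultaneous row and column reduction) yields pivots 26, 2/13.
So there are 2 positive pivots.

(2, 0)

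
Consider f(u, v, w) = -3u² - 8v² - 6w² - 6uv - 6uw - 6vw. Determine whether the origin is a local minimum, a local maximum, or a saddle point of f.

local maximum

The Hessian at the origin is H = [[-6, -6, -6], [-6, -16, -6], [-6, -6, -12]].
Symmetric row and column elimination reduces H to a congruent diagonal form with pivots -6, -10, -6.
So there are 3 negative pivots.
H is negative definite, so the origin is a strict local maximum.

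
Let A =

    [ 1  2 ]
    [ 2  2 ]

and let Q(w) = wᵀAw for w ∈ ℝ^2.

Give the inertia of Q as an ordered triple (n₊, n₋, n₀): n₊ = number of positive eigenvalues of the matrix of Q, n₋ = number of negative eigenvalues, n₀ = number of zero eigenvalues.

An LDLᵀ factorisation of A has diagonal entries 1, -2.
So there are 1 positive, 1 negative pivots.

(1, 1, 0)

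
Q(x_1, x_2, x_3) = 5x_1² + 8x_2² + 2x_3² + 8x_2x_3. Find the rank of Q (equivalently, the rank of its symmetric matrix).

Write A = [[5, 0, 0], [0, 8, 4], [0, 4, 2]].
Applying the same elementary operations to the rows and columns of A produces a congruent diagonal matrix with entries 5, 8, 0.
So there are 2 positive, 1 zero pivots.
The rank is the number of nonzero pivots: 2.

2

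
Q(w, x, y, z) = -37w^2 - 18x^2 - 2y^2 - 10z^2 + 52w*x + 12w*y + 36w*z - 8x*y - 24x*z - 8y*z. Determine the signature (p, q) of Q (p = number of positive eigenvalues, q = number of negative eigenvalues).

(1, 3)

The symmetric matrix is A = [[-37, 26, 6, 18], [26, -18, -4, -12], [6, -4, -2, -4], [18, -12, -4, -10]].
Row-reducing A symmetrically gives the diagonal entries -37, 10/37, -6/5, -2/3.
Counting signs: 1 positive, 3 negative.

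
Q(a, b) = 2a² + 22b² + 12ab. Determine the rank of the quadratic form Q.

2

The associated matrix is A = [[2, 6], [6, 22]].
An LDLᵀ factorisation of A has diagonal entries 2, 4.
Counting signs: 2 positive.
The rank is the number of nonzero pivots: 2.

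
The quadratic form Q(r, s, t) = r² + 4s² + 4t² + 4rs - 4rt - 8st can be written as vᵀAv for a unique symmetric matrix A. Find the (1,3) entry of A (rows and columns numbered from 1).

The coefficient of r·t in Q is -4. For a symmetric A this equals A[1,3] + A[3,1] = 2·A[1,3].
So A[1,3] = -4/2 = -2.

-2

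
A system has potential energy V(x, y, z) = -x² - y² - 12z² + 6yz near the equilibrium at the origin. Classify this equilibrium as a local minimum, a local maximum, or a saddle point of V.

The Hessian at the origin is H = [[-2, 0, 0], [0, -2, 6], [0, 6, -24]].
Symmetric row and column elimination reduces H to a congruent diagonal form with pivots -2, -2, -6.
So there are 3 negative pivots.
H is negative definite, so the origin is a strict local maximum.

local maximum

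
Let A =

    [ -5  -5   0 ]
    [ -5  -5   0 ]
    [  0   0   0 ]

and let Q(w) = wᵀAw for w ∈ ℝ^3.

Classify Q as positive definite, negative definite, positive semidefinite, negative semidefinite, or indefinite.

Symmetric row and column elimination reduces A to a congruent diagonal form with pivots -5, 0, 0.
So there are 1 negative, 2 zero pivots.
Hence Q is negative semidefinite.

negative semidefinite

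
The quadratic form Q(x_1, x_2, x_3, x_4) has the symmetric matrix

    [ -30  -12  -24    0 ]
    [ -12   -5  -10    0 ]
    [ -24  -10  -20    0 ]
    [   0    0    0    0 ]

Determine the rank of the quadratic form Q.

2

Congruent diagonalization of A (simultaneous row and column reduction) yields pivots -30, -1/5, 0, 0.
So there are 2 negative, 2 zero pivots.
The rank is the number of nonzero pivots: 2.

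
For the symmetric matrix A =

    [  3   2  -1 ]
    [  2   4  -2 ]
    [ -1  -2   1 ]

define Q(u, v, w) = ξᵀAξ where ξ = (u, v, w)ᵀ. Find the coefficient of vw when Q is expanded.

The coefficient of vw is A[2,3] + A[3,2] = 2·(-2) = -4.

-4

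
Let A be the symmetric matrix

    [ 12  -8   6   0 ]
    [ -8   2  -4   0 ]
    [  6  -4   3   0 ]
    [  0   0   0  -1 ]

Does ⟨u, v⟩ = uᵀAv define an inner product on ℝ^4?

no

Symmetric row and column elimination reduces A to a congruent diagonal form with pivots 12, -10/3, 0, -1.
That gives 1 positive, 2 negative, 1 zero pivots.
Hence Q is indefinite.
⟨·,·⟩ is an inner product exactly when A is positive definite.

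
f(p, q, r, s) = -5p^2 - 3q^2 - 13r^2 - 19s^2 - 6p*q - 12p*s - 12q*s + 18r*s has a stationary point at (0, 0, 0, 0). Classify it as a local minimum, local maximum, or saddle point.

local maximum

The Hessian at the origin is H = [[-10, -6, 0, -12], [-6, -6, 0, -12], [0, 0, -26, 18], [-12, -12, 18, -38]].
Row-reducing H symmetrically gives the diagonal entries -10, -12/5, -26, -20/13.
Counting signs: 4 negative.
H is negative definite, so the origin is a strict local maximum.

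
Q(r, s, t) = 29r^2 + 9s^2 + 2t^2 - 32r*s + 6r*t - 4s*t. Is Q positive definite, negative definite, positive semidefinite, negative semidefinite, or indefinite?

positive definite

The symmetric matrix is A = [[29, -16, 3], [-16, 9, -2], [3, -2, 2]].
Congruent diagonalization of A (simultaneous row and column reduction) yields pivots 29, 5/29, 1.
That gives 3 positive pivots.
Hence Q is positive definite.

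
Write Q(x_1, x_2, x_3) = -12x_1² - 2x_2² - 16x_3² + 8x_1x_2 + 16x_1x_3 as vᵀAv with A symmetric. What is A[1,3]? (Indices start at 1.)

The coefficient of x_1·x_3 in Q is 16. For a symmetric A this equals A[1,3] + A[3,1] = 2·A[1,3].
So A[1,3] = 16/2 = 8.

8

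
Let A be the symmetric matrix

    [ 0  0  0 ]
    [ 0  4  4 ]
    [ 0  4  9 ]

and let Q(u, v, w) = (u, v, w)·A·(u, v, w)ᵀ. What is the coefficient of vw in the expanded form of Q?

8

The coefficient of vw is A[2,3] + A[3,2] = 2·4 = 8.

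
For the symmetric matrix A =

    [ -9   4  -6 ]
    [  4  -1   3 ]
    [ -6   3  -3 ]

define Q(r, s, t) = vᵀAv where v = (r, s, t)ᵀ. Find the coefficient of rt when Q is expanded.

-12

The coefficient of rt is A[1,3] + A[3,1] = 2·(-6) = -12.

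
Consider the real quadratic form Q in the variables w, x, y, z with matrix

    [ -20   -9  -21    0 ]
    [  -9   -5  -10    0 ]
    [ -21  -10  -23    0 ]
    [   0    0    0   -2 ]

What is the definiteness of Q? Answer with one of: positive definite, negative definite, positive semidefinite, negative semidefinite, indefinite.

Congruent diagonalization of A (simultaneous row and column reduction) yields pivots -20, -19/20, -12/19, -2.
So there are 4 negative pivots.
Hence Q is negative definite.

negative definite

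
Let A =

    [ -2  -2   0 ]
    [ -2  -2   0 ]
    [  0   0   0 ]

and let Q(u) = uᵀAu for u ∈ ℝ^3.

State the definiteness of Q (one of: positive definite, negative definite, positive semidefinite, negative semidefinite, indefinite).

Congruent diagonalization of A (simultaneous row and column reduction) yields pivots -2, 0, 0.
Counting signs: 1 negative, 2 zero.
Hence Q is negative semidefinite.

negative semidefinite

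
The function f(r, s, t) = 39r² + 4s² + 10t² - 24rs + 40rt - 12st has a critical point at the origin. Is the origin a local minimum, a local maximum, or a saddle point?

saddle point

The Hessian at the origin is H = [[78, -24, 40], [-24, 8, -12], [40, -12, 20]].
Congruent diagonalization of H (simultaneous row and column reduction) yields pivots 78, 8/13, -2/3.
That gives 2 positive, 1 negative pivots.
H is indefinite, so the origin is a saddle point.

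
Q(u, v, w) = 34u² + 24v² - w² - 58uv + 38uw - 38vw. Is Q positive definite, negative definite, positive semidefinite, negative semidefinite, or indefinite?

indefinite

Write A = [[34, -29, 19], [-29, 24, -19], [19, -19, -1]].
Applying the same elementary operations to the rows and columns of A produces a congruent diagonal matrix with entries 34, -25/34, -1.
So there are 1 positive, 2 negative pivots.
Hence Q is indefinite.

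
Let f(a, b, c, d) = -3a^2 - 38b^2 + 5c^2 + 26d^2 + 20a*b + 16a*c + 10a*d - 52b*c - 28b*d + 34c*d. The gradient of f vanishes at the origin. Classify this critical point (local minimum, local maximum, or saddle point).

saddle point

The Hessian at the origin is H = [[-6, 20, 16, 10], [20, -76, -52, -28], [16, -52, 10, 34], [10, -28, 34, 52]].
Symmetric row and column elimination reduces H to a congruent diagonal form with pivots -6, -28/3, 370/7, 12/37.
So there are 2 positive, 2 negative pivots.
H is indefinite, so the origin is a saddle point.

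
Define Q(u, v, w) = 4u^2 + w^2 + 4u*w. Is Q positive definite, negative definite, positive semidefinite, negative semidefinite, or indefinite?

The symmetric matrix is A = [[4, 0, 2], [0, 0, 0], [2, 0, 1]].
Symmetric row and column elimination reduces A to a congruent diagonal form with pivots 4, 0, 0.
Counting signs: 1 positive, 2 zero.
Hence Q is positive semidefinite.

positive semidefinite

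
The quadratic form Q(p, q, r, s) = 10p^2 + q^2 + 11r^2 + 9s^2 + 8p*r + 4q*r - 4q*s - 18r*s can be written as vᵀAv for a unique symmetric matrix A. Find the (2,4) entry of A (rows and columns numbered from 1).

-2

The coefficient of q·s in Q is -4. For a symmetric A this equals A[2,4] + A[4,2] = 2·A[2,4].
So A[2,4] = -4/2 = -2.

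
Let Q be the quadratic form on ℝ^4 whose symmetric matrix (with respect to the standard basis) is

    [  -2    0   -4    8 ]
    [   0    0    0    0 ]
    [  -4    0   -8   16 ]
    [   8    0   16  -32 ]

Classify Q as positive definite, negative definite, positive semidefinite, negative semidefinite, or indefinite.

Row-reducing A symmetrically gives the diagonal entries -2, 0, 0, 0.
So there are 1 negative, 3 zero pivots.
Hence Q is negative semidefinite.

negative semidefinite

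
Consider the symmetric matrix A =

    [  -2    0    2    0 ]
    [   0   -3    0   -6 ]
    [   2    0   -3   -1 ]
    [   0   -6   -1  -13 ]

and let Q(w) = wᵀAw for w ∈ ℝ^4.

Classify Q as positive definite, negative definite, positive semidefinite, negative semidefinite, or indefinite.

Congruent diagonalization of A (simultaneous row and column reduction) yields pivots -2, -3, -1, 0.
That gives 3 negative, 1 zero pivots.
Hence Q is negative semidefinite.

negative semidefinite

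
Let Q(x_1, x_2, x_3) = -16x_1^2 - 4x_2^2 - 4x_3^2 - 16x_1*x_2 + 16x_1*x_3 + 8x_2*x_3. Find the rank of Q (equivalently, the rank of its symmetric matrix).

1

Write A = [[-16, -8, 8], [-8, -4, 4], [8, 4, -4]].
Row-reducing A symmetrically gives the diagonal entries -16, 0, 0.
That gives 1 negative, 2 zero pivots.
The rank is the number of nonzero pivots: 1.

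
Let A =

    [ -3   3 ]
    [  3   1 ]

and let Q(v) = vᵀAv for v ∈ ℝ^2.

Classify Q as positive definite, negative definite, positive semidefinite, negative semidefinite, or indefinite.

An LDLᵀ factorisation of A has diagonal entries -3, 4.
That gives 1 positive, 1 negative pivots.
Hence Q is indefinite.

indefinite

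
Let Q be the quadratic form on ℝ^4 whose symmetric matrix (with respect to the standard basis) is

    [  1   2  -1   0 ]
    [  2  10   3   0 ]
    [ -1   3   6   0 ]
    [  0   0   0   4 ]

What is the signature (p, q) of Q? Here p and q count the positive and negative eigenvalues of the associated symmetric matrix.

Congruent diagonalization of A (simultaneous row and column reduction) yields pivots 1, 6, 5/6, 4.
So there are 4 positive pivots.

(4, 0)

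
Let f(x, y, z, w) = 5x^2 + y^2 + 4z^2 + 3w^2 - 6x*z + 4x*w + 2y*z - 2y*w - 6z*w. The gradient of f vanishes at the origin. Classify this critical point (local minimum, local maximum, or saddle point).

The Hessian at the origin is H = [[10, 0, -6, 4], [0, 2, 2, -2], [-6, 2, 8, -6], [4, -2, -6, 6]].
An LDLᵀ factorisation of H has diagonal entries 10, 2, 12/5, 4/3.
So there are 4 positive pivots.
H is positive definite, so the origin is a strict local minimum.

local minimum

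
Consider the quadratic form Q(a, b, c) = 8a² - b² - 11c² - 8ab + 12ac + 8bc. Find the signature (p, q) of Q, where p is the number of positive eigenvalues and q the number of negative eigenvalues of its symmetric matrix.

The symmetric matrix is A = [[8, -4, 6], [-4, -1, 4], [6, 4, -11]].
Symmetric row and column elimination reduces A to a congruent diagonal form with pivots 8, -3, 5/6.
Counting signs: 2 positive, 1 negative.

(2, 1)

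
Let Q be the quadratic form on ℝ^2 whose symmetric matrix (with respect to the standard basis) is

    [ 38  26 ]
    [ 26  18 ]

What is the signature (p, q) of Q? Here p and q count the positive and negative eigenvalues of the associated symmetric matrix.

(2, 0)

Row-reducing A symmetrically gives the diagonal entries 38, 4/19.
That gives 2 positive pivots.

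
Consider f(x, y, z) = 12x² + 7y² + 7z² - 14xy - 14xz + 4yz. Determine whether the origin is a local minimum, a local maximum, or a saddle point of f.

local minimum

The Hessian at the origin is H = [[24, -14, -14], [-14, 14, 4], [-14, 4, 14]].
An LDLᵀ factorisation of H has diagonal entries 24, 35/6, 20/7.
So there are 3 positive pivots.
H is positive definite, so the origin is a strict local minimum.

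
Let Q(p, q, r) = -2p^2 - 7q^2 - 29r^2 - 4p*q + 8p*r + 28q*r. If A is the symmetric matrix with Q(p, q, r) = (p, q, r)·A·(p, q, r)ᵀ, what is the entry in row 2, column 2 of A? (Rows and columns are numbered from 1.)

The coefficient of q^2 in Q is -7, and that is exactly A[2,2].

-7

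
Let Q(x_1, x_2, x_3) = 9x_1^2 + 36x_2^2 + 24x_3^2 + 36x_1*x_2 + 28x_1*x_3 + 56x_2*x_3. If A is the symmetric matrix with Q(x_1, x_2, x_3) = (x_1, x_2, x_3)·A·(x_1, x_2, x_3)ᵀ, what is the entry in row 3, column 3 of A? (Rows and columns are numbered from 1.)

The coefficient of x_3^2 in Q is 24, and that is exactly A[3,3].

24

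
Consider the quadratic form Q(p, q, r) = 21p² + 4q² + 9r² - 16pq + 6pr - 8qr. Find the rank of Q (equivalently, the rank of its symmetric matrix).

The associated matrix is A = [[21, -8, 3], [-8, 4, -4], [3, -4, 9]].
Applying the same elementary operations to the rows and columns of A produces a congruent diagonal matrix with entries 21, 20/21, 0.
So there are 2 positive, 1 zero pivots.
The rank is the number of nonzero pivots: 2.

2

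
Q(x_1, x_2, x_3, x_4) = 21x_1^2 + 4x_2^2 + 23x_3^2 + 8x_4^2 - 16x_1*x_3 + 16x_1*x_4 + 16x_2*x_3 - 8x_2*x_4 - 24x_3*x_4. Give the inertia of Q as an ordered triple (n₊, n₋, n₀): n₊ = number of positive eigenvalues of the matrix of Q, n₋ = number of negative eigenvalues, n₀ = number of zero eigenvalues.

(4, 0, 0)

The symmetric matrix is A = [[21, 0, -8, 8], [0, 4, 8, -4], [-8, 8, 23, -12], [8, -4, -12, 8]].
Applying the same elementary operations to the rows and columns of A produces a congruent diagonal matrix with entries 21, 4, 83/21, 60/83.
Counting signs: 4 positive.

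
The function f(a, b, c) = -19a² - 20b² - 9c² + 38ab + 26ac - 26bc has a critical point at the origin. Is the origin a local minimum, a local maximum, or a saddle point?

The Hessian at the origin is H = [[-38, 38, 26], [38, -40, -26], [26, -26, -18]].
Symmetric row and column elimination reduces H to a congruent diagonal form with pivots -38, -2, -4/19.
So there are 3 negative pivots.
H is negative definite, so the origin is a strict local maximum.

local maximum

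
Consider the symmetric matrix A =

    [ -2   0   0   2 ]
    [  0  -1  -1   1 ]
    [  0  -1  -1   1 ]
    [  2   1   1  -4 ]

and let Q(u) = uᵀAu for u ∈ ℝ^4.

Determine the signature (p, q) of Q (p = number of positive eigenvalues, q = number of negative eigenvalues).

(0, 3)

Applying the same elementary operations to the rows and columns of A produces a congruent diagonal matrix with entries -2, -1, 0, -1.
So there are 3 negative, 1 zero pivots.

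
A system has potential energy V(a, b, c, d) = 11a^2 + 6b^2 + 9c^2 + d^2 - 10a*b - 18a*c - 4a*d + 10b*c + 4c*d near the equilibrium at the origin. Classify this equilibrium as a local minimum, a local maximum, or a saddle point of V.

local minimum

The Hessian at the origin is H = [[22, -10, -18, -4], [-10, 12, 10, 0], [-18, 10, 18, 4], [-4, 0, 4, 2]].
Applying the same elementary operations to the rows and columns of H produces a congruent diagonal matrix with entries 22, 82/11, 116/41, 10/29.
Counting signs: 4 positive.
H is positive definite, so the origin is a strict local minimum.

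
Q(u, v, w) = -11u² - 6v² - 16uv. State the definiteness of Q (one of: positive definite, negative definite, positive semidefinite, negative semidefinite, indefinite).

negative semidefinite

The symmetric matrix is A = [[-11, -8, 0], [-8, -6, 0], [0, 0, 0]].
Congruent diagonalization of A (simultaneous row and column reduction) yields pivots -11, -2/11, 0.
So there are 2 negative, 1 zero pivots.
Hence Q is negative semidefinite.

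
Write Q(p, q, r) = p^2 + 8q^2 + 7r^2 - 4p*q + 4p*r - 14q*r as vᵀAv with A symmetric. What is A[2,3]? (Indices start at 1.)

The coefficient of q·r in Q is -14. For a symmetric A this equals A[2,3] + A[3,2] = 2·A[2,3].
So A[2,3] = -14/2 = -7.

-7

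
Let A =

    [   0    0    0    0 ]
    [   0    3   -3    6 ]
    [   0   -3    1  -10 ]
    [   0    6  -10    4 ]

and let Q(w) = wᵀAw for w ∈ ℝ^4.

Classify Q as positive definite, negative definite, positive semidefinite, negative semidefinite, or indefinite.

Congruent diagonalization of A (simultaneous row and column reduction) yields pivots 0, 3, -2, 0.
That gives 1 positive, 1 negative, 2 zero pivots.
Hence Q is indefinite.

indefinite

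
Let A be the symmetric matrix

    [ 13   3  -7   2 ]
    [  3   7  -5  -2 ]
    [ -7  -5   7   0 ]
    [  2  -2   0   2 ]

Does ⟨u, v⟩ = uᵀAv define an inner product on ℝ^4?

Leading principal minors: Δ_1 = 13, Δ_2 = 82, Δ_3 = 116, Δ_4 = 80.
All leading principal minors are positive, so by Sylvester's criterion Q is positive definite.
⟨·,·⟩ is an inner product exactly when A is positive definite.

yes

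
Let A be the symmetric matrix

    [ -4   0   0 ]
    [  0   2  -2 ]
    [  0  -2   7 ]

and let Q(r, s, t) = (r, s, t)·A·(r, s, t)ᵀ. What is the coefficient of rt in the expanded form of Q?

0

The coefficient of rt is A[1,3] + A[3,1] = 2·0 = 0.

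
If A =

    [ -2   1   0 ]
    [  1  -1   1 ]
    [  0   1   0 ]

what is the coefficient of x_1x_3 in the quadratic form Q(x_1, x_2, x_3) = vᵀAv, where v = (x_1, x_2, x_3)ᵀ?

0

The coefficient of x_1x_3 is A[1,3] + A[3,1] = 2·0 = 0.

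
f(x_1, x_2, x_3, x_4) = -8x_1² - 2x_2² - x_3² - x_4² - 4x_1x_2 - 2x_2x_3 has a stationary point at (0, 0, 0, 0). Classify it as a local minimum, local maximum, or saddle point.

The Hessian at the origin is H = [[-16, -4, 0, 0], [-4, -4, -2, 0], [0, -2, -2, 0], [0, 0, 0, -2]].
An LDLᵀ factorisation of H has diagonal entries -16, -3, -2/3, -2.
That gives 4 negative pivots.
H is negative definite, so the origin is a strict local maximum.

local maximum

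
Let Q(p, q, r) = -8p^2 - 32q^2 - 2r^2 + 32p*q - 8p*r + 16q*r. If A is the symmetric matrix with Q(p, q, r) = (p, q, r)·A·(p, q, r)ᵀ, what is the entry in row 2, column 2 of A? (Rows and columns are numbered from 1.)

-32

The coefficient of q^2 in Q is -32, and that is exactly A[2,2].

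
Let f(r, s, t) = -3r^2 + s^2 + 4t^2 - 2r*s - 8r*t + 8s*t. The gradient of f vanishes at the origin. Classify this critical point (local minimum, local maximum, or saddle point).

saddle point

The Hessian at the origin is H = [[-6, -2, -8], [-2, 2, 8], [-8, 8, 8]].
An LDLᵀ factorisation of H has diagonal entries -6, 8/3, -24.
So there are 1 positive, 2 negative pivots.
H is indefinite, so the origin is a saddle point.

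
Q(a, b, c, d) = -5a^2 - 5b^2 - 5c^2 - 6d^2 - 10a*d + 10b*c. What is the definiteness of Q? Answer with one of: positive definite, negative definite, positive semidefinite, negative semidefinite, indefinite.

The associated matrix is A = [[-5, 0, 0, -5], [0, -5, 5, 0], [0, 5, -5, 0], [-5, 0, 0, -6]].
Applying the same elementary operations to the rows and columns of A produces a congruent diagonal matrix with entries -5, -5, 0, -1.
So there are 3 negative, 1 zero pivots.
Hence Q is negative semidefinite.

negative semidefinite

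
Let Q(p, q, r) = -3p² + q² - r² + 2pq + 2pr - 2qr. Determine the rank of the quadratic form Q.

3

The symmetric matrix is A = [[-3, 1, 1], [1, 1, -1], [1, -1, -1]].
An LDLᵀ factorisation of A has diagonal entries -3, 4/3, -1.
So there are 1 positive, 2 negative pivots.
The rank is the number of nonzero pivots: 3.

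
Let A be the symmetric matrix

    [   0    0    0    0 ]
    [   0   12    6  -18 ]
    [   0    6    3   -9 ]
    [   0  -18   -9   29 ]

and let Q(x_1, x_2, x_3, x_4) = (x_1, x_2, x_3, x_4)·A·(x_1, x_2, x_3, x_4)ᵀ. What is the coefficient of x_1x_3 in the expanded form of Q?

The coefficient of x_1x_3 is A[1,3] + A[3,1] = 2·0 = 0.

0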